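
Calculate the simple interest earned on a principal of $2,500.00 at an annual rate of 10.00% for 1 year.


Simple interest formula: I = P × r × t
I = $2,500.00 × 0.1 × 1
I = $250.00

I = P × r × t = $250.00


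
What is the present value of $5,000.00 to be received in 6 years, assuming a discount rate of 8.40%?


Present value formula: PV = FV / (1 + r)^t
PV = $5,000.00 / (1 + 0.084)^6
PV = $5,000.00 / 1.622466
PV = $3,081.73

PV = FV / (1 + r)^t = $3,081.73


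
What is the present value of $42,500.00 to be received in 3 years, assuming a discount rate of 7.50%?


Present value formula: PV = FV / (1 + r)^t
PV = $42,500.00 / (1 + 0.075)^3
PV = $42,500.00 / 1.242297
PV = $34,210.82

PV = FV / (1 + r)^t = $34,210.82


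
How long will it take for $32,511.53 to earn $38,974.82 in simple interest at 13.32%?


Rearrange the simple interest formula for t:
I = P × r × t  ⇒  t = I / (P × r)
t = $38,974.82 / ($32,511.53 × 0.1332)
t = 9

t = I/(P×r) = 9 years


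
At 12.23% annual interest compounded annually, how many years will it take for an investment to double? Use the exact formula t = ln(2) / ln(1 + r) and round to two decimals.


Doubling condition: (1 + r)^t = 2
Take ln of both sides: t × ln(1 + r) = ln(2)
t = ln(2) / ln(1 + r)
t = 0.693147 / 0.115380
t = 6.01

t = ln(2) / ln(1 + r) = 6.01 years


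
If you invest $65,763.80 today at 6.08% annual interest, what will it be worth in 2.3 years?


Future value formula: FV = PV × (1 + r)^t
FV = $65,763.80 × (1 + 0.0608)^2.3
FV = $65,763.80 × 1.1453997
FV = $75,325.84

FV = PV × (1 + r)^t = $75,325.84


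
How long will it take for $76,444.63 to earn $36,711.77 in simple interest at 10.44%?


Rearrange the simple interest formula for t:
I = P × r × t  ⇒  t = I / (P × r)
t = $36,711.77 / ($76,444.63 × 0.1044)
t = 4.6

t = I/(P×r) = 4.6 years


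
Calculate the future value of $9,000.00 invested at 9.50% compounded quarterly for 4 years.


Compound interest formula: A = P(1 + r/n)^(nt)
A = $9,000.00 × (1 + 0.095/4)^(4 × 4)
Growth factor: (1 + 0.095/4)^16 = 1.455803
A = $9,000.00 × 1.455803
A = $13,102.23

A = P(1 + r/n)^(nt) = $13,102.23


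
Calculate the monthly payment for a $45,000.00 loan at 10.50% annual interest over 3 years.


Loan payment formula: PMT = PV × r / (1 − (1 + r)^(−n))
Monthly rate r = 0.105/12 = 0.00875, n = 36 months
Denominator: 1 − (1 + 0.105/12)^(−36) = 0.269211
PMT = $45,000.00 × (0.105/12) / 0.269211
PMT = $1,462.61 per month

PMT = PV × r / (1-(1+r)^(-n)) = $1,462.61/month


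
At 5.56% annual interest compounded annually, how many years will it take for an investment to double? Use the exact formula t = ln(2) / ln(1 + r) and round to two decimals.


Doubling condition: (1 + r)^t = 2
Take ln of both sides: t × ln(1 + r) = ln(2)
t = ln(2) / ln(1 + r)
t = 0.693147 / 0.054109
t = 12.81

t = ln(2) / ln(1 + r) = 12.81 years


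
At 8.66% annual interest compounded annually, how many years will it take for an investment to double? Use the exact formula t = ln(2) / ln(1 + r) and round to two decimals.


Doubling condition: (1 + r)^t = 2
Take ln of both sides: t × ln(1 + r) = ln(2)
t = ln(2) / ln(1 + r)
t = 0.693147 / 0.083054
t = 8.35

t = ln(2) / ln(1 + r) = 8.35 years


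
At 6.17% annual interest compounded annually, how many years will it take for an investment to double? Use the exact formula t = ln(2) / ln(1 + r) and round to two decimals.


Doubling condition: (1 + r)^t = 2
Take ln of both sides: t × ln(1 + r) = ln(2)
t = ln(2) / ln(1 + r)
t = 0.693147 / 0.059871
t = 11.58

t = ln(2) / ln(1 + r) = 11.58 years


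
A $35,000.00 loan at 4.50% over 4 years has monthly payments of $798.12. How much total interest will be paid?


Total paid over the life of the loan = PMT × n.
Total paid = $798.12 × 48 = $38,309.76
Total interest = total paid − principal = $38,309.76 − $35,000.00 = $3,309.76

Total interest = (PMT × n) - PV = $3,309.76


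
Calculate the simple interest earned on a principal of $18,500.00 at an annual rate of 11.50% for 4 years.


Simple interest formula: I = P × r × t
I = $18,500.00 × 0.115 × 4
I = $8,510.00

I = P × r × t = $8,510.00


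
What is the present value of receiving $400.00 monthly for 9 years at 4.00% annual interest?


Present value of an ordinary annuity: PV = PMT × (1 − (1 + r)^(−n)) / r
Monthly rate r = 0.04/12 ≈ 0.00333333, n = 108
PV = $400.00 × (1 − (1 + 0.04/12)^(−108)) / (0.04/12)
PV = $400.00 × 90.571761
PV = $36,228.70

PV = PMT × (1-(1+r)^(-n))/r = $36,228.70


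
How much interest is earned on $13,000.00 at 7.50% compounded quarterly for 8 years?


Compound interest earned = final amount − principal.
A = P(1 + r/n)^(nt) = $13,000.00 × (1 + 0.075/4)^(4 × 8) = $23,556.31
Interest = A − P = $23,556.31 − $13,000.00 = $10,556.31

Interest = A - P = $10,556.31


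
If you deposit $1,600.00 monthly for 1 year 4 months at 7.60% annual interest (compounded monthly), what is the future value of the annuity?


Future value of an ordinary annuity: FV = PMT × ((1 + r)^n − 1) / r
Monthly rate r = 0.076/12 ≈ 0.00633333, n = 16
FV = $1,600.00 × ((1 + 0.076/12)^16 − 1) / (0.076/12)
FV = $1,600.00 × 16.782932
FV = $26,852.69

FV = PMT × ((1+r)^n - 1)/r = $26,852.69


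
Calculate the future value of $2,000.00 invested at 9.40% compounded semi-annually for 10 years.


Compound interest formula: A = P(1 + r/n)^(nt)
A = $2,000.00 × (1 + 0.094/2)^(2 × 10)
Growth factor: (1 + 0.094/2)^20 = 2.505726
A = $2,000.00 × 2.505726
A = $5,011.45

A = P(1 + r/n)^(nt) = $5,011.45


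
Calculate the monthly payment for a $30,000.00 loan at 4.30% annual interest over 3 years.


Loan payment formula: PMT = PV × r / (1 − (1 + r)^(−n))
Monthly rate r = 0.043/12 ≈ 0.00358333, n = 36 months
Denominator: 1 − (1 + 0.043/12)^(−36) = 0.120823
PMT = $30,000.00 × (0.043/12) / 0.120823
PMT = $889.73 per month

PMT = PV × r / (1-(1+r)^(-n)) = $889.73/month


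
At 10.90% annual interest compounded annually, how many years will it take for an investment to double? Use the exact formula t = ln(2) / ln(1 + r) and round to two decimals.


Doubling condition: (1 + r)^t = 2
Take ln of both sides: t × ln(1 + r) = ln(2)
t = ln(2) / ln(1 + r)
t = 0.693147 / 0.103459
t = 6.70

t = ln(2) / ln(1 + r) = 6.70 years


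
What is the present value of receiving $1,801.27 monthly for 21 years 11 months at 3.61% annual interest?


Present value of an ordinary annuity: PV = PMT × (1 − (1 + r)^(−n)) / r
Monthly rate r = 0.0361/12 ≈ 0.00300833, n = 263
PV = $1,801.27 × (1 − (1 + 0.0361/12)^(−263)) / (0.0361/12)
PV = $1,801.27 × 181.548034
PV = $327,017.03

PV = PMT × (1-(1+r)^(-n))/r = $327,017.03


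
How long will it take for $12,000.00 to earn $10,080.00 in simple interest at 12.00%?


Rearrange the simple interest formula for t:
I = P × r × t  ⇒  t = I / (P × r)
t = $10,080.00 / ($12,000.00 × 0.12)
t = 7

t = I/(P×r) = 7 years


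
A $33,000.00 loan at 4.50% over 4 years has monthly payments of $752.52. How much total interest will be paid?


Total paid over the life of the loan = PMT × n.
Total paid = $752.52 × 48 = $36,120.96
Total interest = total paid − principal = $36,120.96 − $33,000.00 = $3,120.96

Total interest = (PMT × n) - PV = $3,120.96


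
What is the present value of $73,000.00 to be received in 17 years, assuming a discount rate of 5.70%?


Present value formula: PV = FV / (1 + r)^t
PV = $73,000.00 / (1 + 0.057)^17
PV = $73,000.00 / 2.566107
PV = $28,447.76

PV = FV / (1 + r)^t = $28,447.76


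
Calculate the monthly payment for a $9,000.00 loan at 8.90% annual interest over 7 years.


Loan payment formula: PMT = PV × r / (1 − (1 + r)^(−n))
Monthly rate r = 0.089/12 ≈ 0.00741667, n = 84 months
Denominator: 1 − (1 + 0.089/12)^(−84) = 0.462433
PMT = $9,000.00 × (0.089/12) / 0.462433
PMT = $144.35 per month

PMT = PV × r / (1-(1+r)^(-n)) = $144.35/month


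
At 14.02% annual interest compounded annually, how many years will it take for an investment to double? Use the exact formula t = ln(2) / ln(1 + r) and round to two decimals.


Doubling condition: (1 + r)^t = 2
Take ln of both sides: t × ln(1 + r) = ln(2)
t = ln(2) / ln(1 + r)
t = 0.693147 / 0.131204
t = 5.28

t = ln(2) / ln(1 + r) = 5.28 years


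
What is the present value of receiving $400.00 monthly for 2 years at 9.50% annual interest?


Present value of an ordinary annuity: PV = PMT × (1 − (1 + r)^(−n)) / r
Monthly rate r = 0.095/12 ≈ 0.00791667, n = 24
PV = $400.00 × (1 − (1 + 0.095/12)^(−24)) / (0.095/12)
PV = $400.00 × 21.779615
PV = $8,711.85

PV = PMT × (1-(1+r)^(-n))/r = $8,711.85


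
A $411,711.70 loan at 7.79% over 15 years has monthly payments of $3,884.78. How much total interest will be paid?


Total paid over the life of the loan = PMT × n.
Total paid = $3,884.78 × 180 = $699,260.40
Total interest = total paid − principal = $699,260.40 − $411,711.70 = $287,548.70

Total interest = (PMT × n) - PV = $287,548.70


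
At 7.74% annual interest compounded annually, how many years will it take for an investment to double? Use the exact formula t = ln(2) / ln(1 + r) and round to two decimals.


Doubling condition: (1 + r)^t = 2
Take ln of both sides: t × ln(1 + r) = ln(2)
t = ln(2) / ln(1 + r)
t = 0.693147 / 0.074551
t = 9.30

t = ln(2) / ln(1 + r) = 9.30 years


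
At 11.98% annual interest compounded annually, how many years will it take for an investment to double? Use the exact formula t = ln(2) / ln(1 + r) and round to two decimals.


Doubling condition: (1 + r)^t = 2
Take ln of both sides: t × ln(1 + r) = ln(2)
t = ln(2) / ln(1 + r)
t = 0.693147 / 0.113150
t = 6.13

t = ln(2) / ln(1 + r) = 6.13 years


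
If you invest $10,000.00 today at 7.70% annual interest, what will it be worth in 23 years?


Future value formula: FV = PV × (1 + r)^t
FV = $10,000.00 × (1 + 0.077)^23
FV = $10,000.00 × 5.507585
FV = $55,075.85

FV = PV × (1 + r)^t = $55,075.85


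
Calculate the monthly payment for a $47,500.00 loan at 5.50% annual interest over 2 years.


Loan payment formula: PMT = PV × r / (1 − (1 + r)^(−n))
Monthly rate r = 0.055/12 ≈ 0.00458333, n = 24 months
Denominator: 1 − (1 + 0.055/12)^(−24) = 0.103941
PMT = $47,500.00 × (0.055/12) / 0.103941
PMT = $2,094.54 per month

PMT = PV × r / (1-(1+r)^(-n)) = $2,094.54/month


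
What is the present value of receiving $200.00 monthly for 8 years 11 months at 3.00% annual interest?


Present value of an ordinary annuity: PV = PMT × (1 − (1 + r)^(−n)) / r
Monthly rate r = 0.03/12 = 0.0025, n = 107
PV = $200.00 × (1 − (1 + 0.03/12)^(−107)) / (0.03/12)
PV = $200.00 × 93.781663
PV = $18,756.33

PV = PMT × (1-(1+r)^(-n))/r = $18,756.33


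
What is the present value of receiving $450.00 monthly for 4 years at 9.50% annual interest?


Present value of an ordinary annuity: PV = PMT × (1 − (1 + r)^(−n)) / r
Monthly rate r = 0.095/12 ≈ 0.00791667, n = 48
PV = $450.00 × (1 − (1 + 0.095/12)^(−48)) / (0.095/12)
PV = $450.00 × 39.803947
PV = $17,911.78

PV = PMT × (1-(1+r)^(-n))/r = $17,911.78


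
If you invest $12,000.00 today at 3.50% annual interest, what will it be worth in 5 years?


Future value formula: FV = PV × (1 + r)^t
FV = $12,000.00 × (1 + 0.035)^5
FV = $12,000.00 × 1.1876863
FV = $14,252.24

FV = PV × (1 + r)^t = $14,252.24


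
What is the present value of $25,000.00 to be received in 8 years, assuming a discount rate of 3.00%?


Present value formula: PV = FV / (1 + r)^t
PV = $25,000.00 / (1 + 0.03)^8
PV = $25,000.00 / 1.266770
PV = $19,735.23

PV = FV / (1 + r)^t = $19,735.23


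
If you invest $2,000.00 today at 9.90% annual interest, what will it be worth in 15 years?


Future value formula: FV = PV × (1 + r)^t
FV = $2,000.00 × (1 + 0.099)^15
FV = $2,000.00 × 4.120647
FV = $8,241.29

FV = PV × (1 + r)^t = $8,241.29


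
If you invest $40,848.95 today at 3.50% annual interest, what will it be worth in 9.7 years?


Future value formula: FV = PV × (1 + r)^t
FV = $40,848.95 × (1 + 0.035)^9.7
FV = $40,848.95 × 1.3961156
FV = $57,029.86

FV = PV × (1 + r)^t = $57,029.86


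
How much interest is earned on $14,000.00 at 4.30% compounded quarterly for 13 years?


Compound interest earned = final amount − principal.
A = P(1 + r/n)^(nt) = $14,000.00 × (1 + 0.043/4)^(4 × 13) = $24,411.98
Interest = A − P = $24,411.98 − $14,000.00 = $10,411.98

Interest = A - P = $10,411.98


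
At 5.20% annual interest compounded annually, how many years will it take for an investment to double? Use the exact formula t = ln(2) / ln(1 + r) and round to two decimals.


Doubling condition: (1 + r)^t = 2
Take ln of both sides: t × ln(1 + r) = ln(2)
t = ln(2) / ln(1 + r)
t = 0.693147 / 0.050693
t = 13.67

t = ln(2) / ln(1 + r) = 13.67 years


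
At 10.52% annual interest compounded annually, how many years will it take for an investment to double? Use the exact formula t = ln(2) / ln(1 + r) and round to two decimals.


Doubling condition: (1 + r)^t = 2
Take ln of both sides: t × ln(1 + r) = ln(2)
t = ln(2) / ln(1 + r)
t = 0.693147 / 0.100026
t = 6.93

t = ln(2) / ln(1 + r) = 6.93 years


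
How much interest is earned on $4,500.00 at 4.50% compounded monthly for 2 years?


Compound interest earned = final amount − principal.
A = P(1 + r/n)^(nt) = $4,500.00 × (1 + 0.045/12)^(12 × 2) = $4,922.96
Interest = A − P = $4,922.96 − $4,500.00 = $422.96

Interest = A - P = $422.96


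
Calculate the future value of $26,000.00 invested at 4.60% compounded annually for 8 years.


Compound interest formula: A = P(1 + r/n)^(nt)
A = $26,000.00 × (1 + 0.046/1)^(1 × 8)
Growth factor: (1 + 0.046/1)^8 = 1.43302404
A = $26,000.00 × 1.43302404
A = $37,258.63

A = P(1 + r/n)^(nt) = $37,258.63


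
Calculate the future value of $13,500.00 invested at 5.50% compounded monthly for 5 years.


Compound interest formula: A = P(1 + r/n)^(nt)
A = $13,500.00 × (1 + 0.055/12)^(12 × 5)
Growth factor: (1 + 0.055/12)^60 = 1.315704
A = $13,500.00 × 1.315704
A = $17,762.00

A = P(1 + r/n)^(nt) = $17,762.00


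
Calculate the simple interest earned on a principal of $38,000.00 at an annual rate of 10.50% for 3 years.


Simple interest formula: I = P × r × t
I = $38,000.00 × 0.105 × 3
I = $11,970.00

I = P × r × t = $11,970.00


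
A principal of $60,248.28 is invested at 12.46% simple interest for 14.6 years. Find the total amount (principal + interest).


Total amount formula: A = P(1 + rt) = P + P·r·t
Interest: I = P × r × t = $60,248.28 × 0.1246 × 14.6 = $109,601.26
A = P + I = $60,248.28 + $109,601.26 = $169,849.54

A = P + I = P(1 + rt) = $169,849.54


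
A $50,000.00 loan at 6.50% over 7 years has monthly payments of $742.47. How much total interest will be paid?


Total paid over the life of the loan = PMT × n.
Total paid = $742.47 × 84 = $62,367.48
Total interest = total paid − principal = $62,367.48 − $50,000.00 = $12,367.48

Total interest = (PMT × n) - PV = $12,367.48


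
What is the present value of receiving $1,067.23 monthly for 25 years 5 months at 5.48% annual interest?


Present value of an ordinary annuity: PV = PMT × (1 − (1 + r)^(−n)) / r
Monthly rate r = 0.0548/12 ≈ 0.00456667, n = 305
PV = $1,067.23 × (1 − (1 + 0.0548/12)^(−305)) / (0.0548/12)
PV = $1,067.23 × 164.417663
PV = $175,471.46

PV = PMT × (1-(1+r)^(-n))/r = $175,471.46


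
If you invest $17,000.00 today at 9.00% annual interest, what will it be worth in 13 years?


Future value formula: FV = PV × (1 + r)^t
FV = $17,000.00 × (1 + 0.09)^13
FV = $17,000.00 × 3.0658046
FV = $52,118.68

FV = PV × (1 + r)^t = $52,118.68


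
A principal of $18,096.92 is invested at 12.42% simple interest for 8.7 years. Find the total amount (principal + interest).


Total amount formula: A = P(1 + rt) = P + P·r·t
Interest: I = P × r × t = $18,096.92 × 0.1242 × 8.7 = $19,554.45
A = P + I = $18,096.92 + $19,554.45 = $37,651.37

A = P + I = P(1 + rt) = $37,651.37


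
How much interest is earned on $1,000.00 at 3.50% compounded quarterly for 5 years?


Compound interest earned = final amount − principal.
A = P(1 + r/n)^(nt) = $1,000.00 × (1 + 0.035/4)^(4 × 5) = $1,190.34
Interest = A − P = $1,190.34 − $1,000.00 = $190.34

Interest = A - P = $190.34


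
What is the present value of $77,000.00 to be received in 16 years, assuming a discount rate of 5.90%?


Present value formula: PV = FV / (1 + r)^t
PV = $77,000.00 / (1 + 0.059)^16
PV = $77,000.00 / 2.502277
PV = $30,771.97

PV = FV / (1 + r)^t = $30,771.97


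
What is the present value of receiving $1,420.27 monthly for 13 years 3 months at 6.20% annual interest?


Present value of an ordinary annuity: PV = PMT × (1 − (1 + r)^(−n)) / r
Monthly rate r = 0.062/12 ≈ 0.00516667, n = 159
PV = $1,420.27 × (1 − (1 + 0.062/12)^(−159)) / (0.062/12)
PV = $1,420.27 × 108.251115
PV = $153,745.81

PV = PMT × (1-(1+r)^(-n))/r = $153,745.81


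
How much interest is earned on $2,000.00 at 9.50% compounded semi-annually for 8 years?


Compound interest earned = final amount − principal.
A = P(1 + r/n)^(nt) = $2,000.00 × (1 + 0.095/2)^(2 × 8) = $4,202.37
Interest = A − P = $4,202.37 − $2,000.00 = $2,202.37

Interest = A - P = $2,202.37


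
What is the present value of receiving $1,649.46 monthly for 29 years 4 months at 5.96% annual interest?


Present value of an ordinary annuity: PV = PMT × (1 − (1 + r)^(−n)) / r
Monthly rate r = 0.0596/12 ≈ 0.00496667, n = 352
PV = $1,649.46 × (1 − (1 + 0.0596/12)^(−352)) / (0.0596/12)
PV = $1,649.46 × 166.141549
PV = $274,043.84

PV = PMT × (1-(1+r)^(-n))/r = $274,043.84


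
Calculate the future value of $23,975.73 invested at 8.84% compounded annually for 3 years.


Compound interest formula: A = P(1 + r/n)^(nt)
A = $23,975.73 × (1 + 0.0884/1)^(1 × 3)
Growth factor: (1 + 0.0884/1)^3 = 1.2893345
A = $23,975.73 × 1.2893345
A = $30,912.74

A = P(1 + r/n)^(nt) = $30,912.74


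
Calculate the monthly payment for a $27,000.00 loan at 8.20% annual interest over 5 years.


Loan payment formula: PMT = PV × r / (1 − (1 + r)^(−n))
Monthly rate r = 0.082/12 ≈ 0.00683333, n = 60 months
Denominator: 1 − (1 + 0.082/12)^(−60) = 0.335424
PMT = $27,000.00 × (0.082/12) / 0.335424
PMT = $550.05 per month

PMT = PV × r / (1-(1+r)^(-n)) = $550.05/month


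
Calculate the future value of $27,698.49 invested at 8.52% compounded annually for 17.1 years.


Compound interest formula: A = P(1 + r/n)^(nt)
A = $27,698.49 × (1 + 0.0852/1)^(1 × 17.1)
Growth factor: (1 + 0.0852/1)^17.1 = 4.047784
A = $27,698.49 × 4.047784
A = $112,117.50

A = P(1 + r/n)^(nt) = $112,117.50


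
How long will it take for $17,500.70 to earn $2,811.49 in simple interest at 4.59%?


Rearrange the simple interest formula for t:
I = P × r × t  ⇒  t = I / (P × r)
t = $2,811.49 / ($17,500.70 × 0.0459)
t = 3.5

t = I/(P×r) = 3.5 years


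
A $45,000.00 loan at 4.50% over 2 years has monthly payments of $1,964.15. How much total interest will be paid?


Total paid over the life of the loan = PMT × n.
Total paid = $1,964.15 × 24 = $47,139.60
Total interest = total paid − principal = $47,139.60 − $45,000.00 = $2,139.60

Total interest = (PMT × n) - PV = $2,139.60


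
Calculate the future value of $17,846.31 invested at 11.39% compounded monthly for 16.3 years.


Compound interest formula: A = P(1 + r/n)^(nt)
A = $17,846.31 × (1 + 0.1139/12)^(12 × 16.3)
Growth factor: (1 + 0.1139/12)^195.6 = 6.345935
A = $17,846.31 × 6.345935
A = $113,251.52

A = P(1 + r/n)^(nt) = $113,251.52


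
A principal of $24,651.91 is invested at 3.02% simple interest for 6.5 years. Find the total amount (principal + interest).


Total amount formula: A = P(1 + rt) = P + P·r·t
Interest: I = P × r × t = $24,651.91 × 0.0302 × 6.5 = $4,839.17
A = P + I = $24,651.91 + $4,839.17 = $29,491.08

A = P + I = P(1 + rt) = $29,491.08


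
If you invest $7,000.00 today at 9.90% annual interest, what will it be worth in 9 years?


Future value formula: FV = PV × (1 + r)^t
FV = $7,000.00 × (1 + 0.099)^9
FV = $7,000.00 × 2.3387254
FV = $16,371.08

FV = PV × (1 + r)^t = $16,371.08


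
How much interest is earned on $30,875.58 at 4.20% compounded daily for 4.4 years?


Compound interest earned = final amount − principal.
A = P(1 + r/n)^(nt) = $30,875.58 × (1 + 0.042/365)^(365 × 4.4) = $37,142.24
Interest = A − P = $37,142.24 − $30,875.58 = $6,266.66

Interest = A - P = $6,266.66


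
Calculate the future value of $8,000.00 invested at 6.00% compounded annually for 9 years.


Compound interest formula: A = P(1 + r/n)^(nt)
A = $8,000.00 × (1 + 0.06/1)^(1 × 9)
Growth factor: (1 + 0.06/1)^9 = 1.689479
A = $8,000.00 × 1.689479
A = $13,515.83

A = P(1 + r/n)^(nt) = $13,515.83


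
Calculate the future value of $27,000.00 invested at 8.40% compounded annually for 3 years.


Compound interest formula: A = P(1 + r/n)^(nt)
A = $27,000.00 × (1 + 0.084/1)^(1 × 3)
Growth factor: (1 + 0.084/1)^3 = 1.2737607
A = $27,000.00 × 1.2737607
A = $34,391.54

A = P(1 + r/n)^(nt) = $34,391.54


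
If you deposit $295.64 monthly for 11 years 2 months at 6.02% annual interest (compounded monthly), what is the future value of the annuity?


Future value of an ordinary annuity: FV = PMT × ((1 + r)^n − 1) / r
Monthly rate r = 0.0602/12 ≈ 0.00501667, n = 134
FV = $295.64 × ((1 + 0.0602/12)^134 − 1) / (0.0602/12)
FV = $295.64 × 190.428808
FV = $56,298.37

FV = PMT × ((1+r)^n - 1)/r = $56,298.37


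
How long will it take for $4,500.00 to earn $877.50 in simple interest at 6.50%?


Rearrange the simple interest formula for t:
I = P × r × t  ⇒  t = I / (P × r)
t = $877.50 / ($4,500.00 × 0.065)
t = 3

t = I/(P×r) = 3 years


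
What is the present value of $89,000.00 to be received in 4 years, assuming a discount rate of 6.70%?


Present value formula: PV = FV / (1 + r)^t
PV = $89,000.00 / (1 + 0.067)^4
PV = $89,000.00 / 1.2961572
PV = $68,664.51

PV = FV / (1 + r)^t = $68,664.51


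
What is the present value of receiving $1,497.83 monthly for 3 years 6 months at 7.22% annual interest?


Present value of an ordinary annuity: PV = PMT × (1 − (1 + r)^(−n)) / r
Monthly rate r = 0.0722/12 ≈ 0.00601667, n = 42
PV = $1,497.83 × (1 − (1 + 0.0722/12)^(−42)) / (0.0722/12)
PV = $1,497.83 × 37.015650
PV = $55,443.15

PV = PMT × (1-(1+r)^(-n))/r = $55,443.15


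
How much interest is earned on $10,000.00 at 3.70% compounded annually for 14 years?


Compound interest earned = final amount − principal.
A = P(1 + r/n)^(nt) = $10,000.00 × (1 + 0.037/1)^(1 × 14) = $16,630.40
Interest = A − P = $16,630.40 − $10,000.00 = $6,630.40

Interest = A - P = $6,630.40


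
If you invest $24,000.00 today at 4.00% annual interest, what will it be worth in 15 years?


Future value formula: FV = PV × (1 + r)^t
FV = $24,000.00 × (1 + 0.04)^15
FV = $24,000.00 × 1.8009435
FV = $43,222.64

FV = PV × (1 + r)^t = $43,222.64


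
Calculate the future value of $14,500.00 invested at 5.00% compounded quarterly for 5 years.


Compound interest formula: A = P(1 + r/n)^(nt)
A = $14,500.00 × (1 + 0.05/4)^(4 × 5)
Growth factor: (1 + 0.05/4)^20 = 1.282037
A = $14,500.00 × 1.282037
A = $18,589.54

A = P(1 + r/n)^(nt) = $18,589.54


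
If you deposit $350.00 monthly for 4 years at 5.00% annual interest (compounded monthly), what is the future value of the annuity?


Future value of an ordinary annuity: FV = PMT × ((1 + r)^n − 1) / r
Monthly rate r = 0.05/12 ≈ 0.00416667, n = 48
FV = $350.00 × ((1 + 0.05/12)^48 − 1) / (0.05/12)
FV = $350.00 × 53.014885
FV = $18,555.21

FV = PMT × ((1+r)^n - 1)/r = $18,555.21


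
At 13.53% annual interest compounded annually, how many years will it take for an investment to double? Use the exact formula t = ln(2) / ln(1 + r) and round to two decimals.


Doubling condition: (1 + r)^t = 2
Take ln of both sides: t × ln(1 + r) = ln(2)
t = ln(2) / ln(1 + r)
t = 0.693147 / 0.126897
t = 5.46

t = ln(2) / ln(1 + r) = 5.46 years


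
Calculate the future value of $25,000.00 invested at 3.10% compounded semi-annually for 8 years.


Compound interest formula: A = P(1 + r/n)^(nt)
A = $25,000.00 × (1 + 0.031/2)^(2 × 8)
Growth factor: (1 + 0.031/2)^16 = 1.2790244
A = $25,000.00 × 1.2790244
A = $31,975.61

A = P(1 + r/n)^(nt) = $31,975.61


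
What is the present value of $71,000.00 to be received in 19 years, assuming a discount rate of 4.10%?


Present value formula: PV = FV / (1 + r)^t
PV = $71,000.00 / (1 + 0.041)^19
PV = $71,000.00 / 2.1456746
PV = $33,089.83

PV = FV / (1 + r)^t = $33,089.83


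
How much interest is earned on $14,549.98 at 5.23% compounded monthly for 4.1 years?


Compound interest earned = final amount − principal.
A = P(1 + r/n)^(nt) = $14,549.98 × (1 + 0.0523/12)^(12 × 4.1) = $18,021.29
Interest = A − P = $18,021.29 − $14,549.98 = $3,471.31

Interest = A - P = $3,471.31


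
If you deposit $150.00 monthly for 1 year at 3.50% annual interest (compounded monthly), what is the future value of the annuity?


Future value of an ordinary annuity: FV = PMT × ((1 + r)^n − 1) / r
Monthly rate r = 0.035/12 ≈ 0.00291667, n = 12
FV = $150.00 × ((1 + 0.035/12)^12 − 1) / (0.035/12)
FV = $150.00 × 12.194384
FV = $1,829.16

FV = PMT × ((1+r)^n - 1)/r = $1,829.16


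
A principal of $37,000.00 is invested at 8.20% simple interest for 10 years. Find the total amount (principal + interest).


Total amount formula: A = P(1 + rt) = P + P·r·t
Interest: I = P × r × t = $37,000.00 × 0.082 × 10 = $30,340.00
A = P + I = $37,000.00 + $30,340.00 = $67,340.00

A = P + I = P(1 + rt) = $67,340.00


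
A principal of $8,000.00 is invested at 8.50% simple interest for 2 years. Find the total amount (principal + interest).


Total amount formula: A = P(1 + rt) = P + P·r·t
Interest: I = P × r × t = $8,000.00 × 0.085 × 2 = $1,360.00
A = P + I = $8,000.00 + $1,360.00 = $9,360.00

A = P + I = P(1 + rt) = $9,360.00


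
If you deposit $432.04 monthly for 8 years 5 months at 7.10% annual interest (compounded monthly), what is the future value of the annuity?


Future value of an ordinary annuity: FV = PMT × ((1 + r)^n − 1) / r
Monthly rate r = 0.071/12 ≈ 0.00591667, n = 101
FV = $432.04 × ((1 + 0.071/12)^101 − 1) / (0.071/12)
FV = $432.04 × 137.665798
FV = $59,477.13

FV = PMT × ((1+r)^n - 1)/r = $59,477.13


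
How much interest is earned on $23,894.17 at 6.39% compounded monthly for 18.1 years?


Compound interest earned = final amount − principal.
A = P(1 + r/n)^(nt) = $23,894.17 × (1 + 0.0639/12)^(12 × 18.1) = $75,728.61
Interest = A − P = $75,728.61 − $23,894.17 = $51,834.44

Interest = A - P = $51,834.44


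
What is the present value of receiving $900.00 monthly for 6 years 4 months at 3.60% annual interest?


Present value of an ordinary annuity: PV = PMT × (1 − (1 + r)^(−n)) / r
Monthly rate r = 0.036/12 = 0.003, n = 76
PV = $900.00 × (1 − (1 + 0.036/12)^(−76)) / (0.036/12)
PV = $900.00 × 67.867988
PV = $61,081.19

PV = PMT × (1-(1+r)^(-n))/r = $61,081.19


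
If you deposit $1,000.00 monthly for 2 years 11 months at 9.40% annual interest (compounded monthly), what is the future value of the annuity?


Future value of an ordinary annuity: FV = PMT × ((1 + r)^n − 1) / r
Monthly rate r = 0.094/12 ≈ 0.00783333, n = 35
FV = $1,000.00 × ((1 + 0.094/12)^35 − 1) / (0.094/12)
FV = $1,000.00 × 40.088881
FV = $40,088.88

FV = PMT × ((1+r)^n - 1)/r = $40,088.88


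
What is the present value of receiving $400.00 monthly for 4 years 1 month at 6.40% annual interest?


Present value of an ordinary annuity: PV = PMT × (1 − (1 + r)^(−n)) / r
Monthly rate r = 0.064/12 ≈ 0.00533333, n = 49
PV = $400.00 × (1 − (1 + 0.064/12)^(−49)) / (0.064/12)
PV = $400.00 × 43.020167
PV = $17,208.07

PV = PMT × (1-(1+r)^(-n))/r = $17,208.07


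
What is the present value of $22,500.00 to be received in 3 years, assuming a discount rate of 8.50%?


Present value formula: PV = FV / (1 + r)^t
PV = $22,500.00 / (1 + 0.085)^3
PV = $22,500.00 / 1.277289
PV = $17,615.43

PV = FV / (1 + r)^t = $17,615.43


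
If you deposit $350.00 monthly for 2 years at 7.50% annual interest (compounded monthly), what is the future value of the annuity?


Future value of an ordinary annuity: FV = PMT × ((1 + r)^n − 1) / r
Monthly rate r = 0.075/12 = 0.00625, n = 24
FV = $350.00 × ((1 + 0.075/12)^24 − 1) / (0.075/12)
FV = $350.00 × 25.806723
FV = $9,032.35

FV = PMT × ((1+r)^n - 1)/r = $9,032.35


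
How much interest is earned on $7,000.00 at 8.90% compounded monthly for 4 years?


Compound interest earned = final amount − principal.
A = P(1 + r/n)^(nt) = $7,000.00 × (1 + 0.089/12)^(12 × 4) = $9,980.13
Interest = A − P = $9,980.13 − $7,000.00 = $2,980.13

Interest = A - P = $2,980.13


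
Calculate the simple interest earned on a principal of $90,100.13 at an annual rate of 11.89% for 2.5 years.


Simple interest formula: I = P × r × t
I = $90,100.13 × 0.1189 × 2.5
I = $26,782.26

I = P × r × t = $26,782.26


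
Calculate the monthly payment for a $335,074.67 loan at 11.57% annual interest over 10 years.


Loan payment formula: PMT = PV × r / (1 − (1 + r)^(−n))
Monthly rate r = 0.1157/12 ≈ 0.00964167, n = 120 months
Denominator: 1 − (1 + 0.1157/12)^(−120) = 0.6838245
PMT = $335,074.67 × (0.1157/12) / 0.6838245
PMT = $4,724.43 per month

PMT = PV × r / (1-(1+r)^(-n)) = $4,724.43/month


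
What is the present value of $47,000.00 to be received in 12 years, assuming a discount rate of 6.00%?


Present value formula: PV = FV / (1 + r)^t
PV = $47,000.00 / (1 + 0.06)^12
PV = $47,000.00 / 2.0121965
PV = $23,357.56

PV = FV / (1 + r)^t = $23,357.56


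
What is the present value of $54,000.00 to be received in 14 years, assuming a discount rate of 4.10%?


Present value formula: PV = FV / (1 + r)^t
PV = $54,000.00 / (1 + 0.041)^14
PV = $54,000.00 / 1.7551337
PV = $30,766.89

PV = FV / (1 + r)^t = $30,766.89


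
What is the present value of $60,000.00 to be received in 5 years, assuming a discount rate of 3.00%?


Present value formula: PV = FV / (1 + r)^t
PV = $60,000.00 / (1 + 0.03)^5
PV = $60,000.00 / 1.159274
PV = $51,756.53

PV = FV / (1 + r)^t = $51,756.53


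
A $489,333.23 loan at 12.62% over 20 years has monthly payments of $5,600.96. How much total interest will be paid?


Total paid over the life of the loan = PMT × n.
Total paid = $5,600.96 × 240 = $1,344,230.40
Total interest = total paid − principal = $1,344,230.40 − $489,333.23 = $854,897.17

Total interest = (PMT × n) - PV = $854,897.17


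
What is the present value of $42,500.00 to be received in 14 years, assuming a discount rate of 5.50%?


Present value formula: PV = FV / (1 + r)^t
PV = $42,500.00 / (1 + 0.055)^14
PV = $42,500.00 / 2.116091
PV = $20,084.20

PV = FV / (1 + r)^t = $20,084.20


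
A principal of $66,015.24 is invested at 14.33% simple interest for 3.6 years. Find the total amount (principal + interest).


Total amount formula: A = P(1 + rt) = P + P·r·t
Interest: I = P × r × t = $66,015.24 × 0.1433 × 3.6 = $34,055.94
A = P + I = $66,015.24 + $34,055.94 = $100,071.18

A = P + I = P(1 + rt) = $100,071.18


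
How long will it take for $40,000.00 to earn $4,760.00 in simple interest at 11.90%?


Rearrange the simple interest formula for t:
I = P × r × t  ⇒  t = I / (P × r)
t = $4,760.00 / ($40,000.00 × 0.119)
t = 1

t = I/(P×r) = 1 year


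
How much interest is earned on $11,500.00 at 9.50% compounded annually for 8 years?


Compound interest earned = final amount − principal.
A = P(1 + r/n)^(nt) = $11,500.00 × (1 + 0.095/1)^(1 × 8) = $23,768.99
Interest = A − P = $23,768.99 − $11,500.00 = $12,268.99

Interest = A - P = $12,268.99


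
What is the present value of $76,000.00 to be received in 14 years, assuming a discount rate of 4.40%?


Present value formula: PV = FV / (1 + r)^t
PV = $76,000.00 / (1 + 0.044)^14
PV = $76,000.00 / 1.827288
PV = $41,591.69

PV = FV / (1 + r)^t = $41,591.69


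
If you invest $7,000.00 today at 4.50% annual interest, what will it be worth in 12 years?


Future value formula: FV = PV × (1 + r)^t
FV = $7,000.00 × (1 + 0.045)^12
FV = $7,000.00 × 1.695881
FV = $11,871.17

FV = PV × (1 + r)^t = $11,871.17


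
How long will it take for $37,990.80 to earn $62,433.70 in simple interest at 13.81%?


Rearrange the simple interest formula for t:
I = P × r × t  ⇒  t = I / (P × r)
t = $62,433.70 / ($37,990.80 × 0.1381)
t = 11.9

t = I/(P×r) = 11.9 years


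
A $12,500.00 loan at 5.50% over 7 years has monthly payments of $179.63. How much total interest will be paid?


Total paid over the life of the loan = PMT × n.
Total paid = $179.63 × 84 = $15,088.92
Total interest = total paid − principal = $15,088.92 − $12,500.00 = $2,588.92

Total interest = (PMT × n) - PV = $2,588.92


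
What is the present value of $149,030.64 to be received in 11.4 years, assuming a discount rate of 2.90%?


Present value formula: PV = FV / (1 + r)^t
PV = $149,030.64 / (1 + 0.029)^11.4
PV = $149,030.64 / 1.3852727
PV = $107,582.17

PV = FV / (1 + r)^t = $107,582.17


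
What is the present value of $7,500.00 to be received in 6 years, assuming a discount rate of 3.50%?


Present value formula: PV = FV / (1 + r)^t
PV = $7,500.00 / (1 + 0.035)^6
PV = $7,500.00 / 1.2292553
PV = $6,101.25

PV = FV / (1 + r)^t = $6,101.25


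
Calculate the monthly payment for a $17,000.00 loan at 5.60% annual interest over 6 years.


Loan payment formula: PMT = PV × r / (1 − (1 + r)^(−n))
Monthly rate r = 0.056/12 ≈ 0.00466667, n = 72 months
Denominator: 1 − (1 + 0.056/12)^(−72) = 0.284818
PMT = $17,000.00 × (0.056/12) / 0.284818
PMT = $278.54 per month

PMT = PV × r / (1-(1+r)^(-n)) = $278.54/month


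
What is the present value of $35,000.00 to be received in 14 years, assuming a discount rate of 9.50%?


Present value formula: PV = FV / (1 + r)^t
PV = $35,000.00 / (1 + 0.095)^14
PV = $35,000.00 / 3.562851
PV = $9,823.59

PV = FV / (1 + r)^t = $9,823.59


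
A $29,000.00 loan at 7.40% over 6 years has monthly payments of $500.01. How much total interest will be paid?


Total paid over the life of the loan = PMT × n.
Total paid = $500.01 × 72 = $36,000.72
Total interest = total paid − principal = $36,000.72 − $29,000.00 = $7,000.72

Total interest = (PMT × n) - PV = $7,000.72


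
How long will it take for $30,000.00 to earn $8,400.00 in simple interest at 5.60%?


Rearrange the simple interest formula for t:
I = P × r × t  ⇒  t = I / (P × r)
t = $8,400.00 / ($30,000.00 × 0.056)
t = 5

t = I/(P×r) = 5 years


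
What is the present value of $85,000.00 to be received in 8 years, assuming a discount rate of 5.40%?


Present value formula: PV = FV / (1 + r)^t
PV = $85,000.00 / (1 + 0.054)^8
PV = $85,000.00 / 1.5230876
PV = $55,807.69

PV = FV / (1 + r)^t = $55,807.69


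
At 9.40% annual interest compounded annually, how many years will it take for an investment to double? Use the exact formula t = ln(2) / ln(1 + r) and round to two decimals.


Doubling condition: (1 + r)^t = 2
Take ln of both sides: t × ln(1 + r) = ln(2)
t = ln(2) / ln(1 + r)
t = 0.693147 / 0.089841
t = 7.72

t = ln(2) / ln(1 + r) = 7.72 years


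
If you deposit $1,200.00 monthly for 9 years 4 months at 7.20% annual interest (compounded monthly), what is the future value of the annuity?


Future value of an ordinary annuity: FV = PMT × ((1 + r)^n − 1) / r
Monthly rate r = 0.072/12 = 0.006, n = 112
FV = $1,200.00 × ((1 + 0.072/12)^112 − 1) / (0.072/12)
FV = $1,200.00 × 159.036957
FV = $190,844.35

FV = PMT × ((1+r)^n - 1)/r = $190,844.35


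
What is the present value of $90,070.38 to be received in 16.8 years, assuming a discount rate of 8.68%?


Present value formula: PV = FV / (1 + r)^t
PV = $90,070.38 / (1 + 0.0868)^16.8
PV = $90,070.38 / 4.048683
PV = $22,246.83

PV = FV / (1 + r)^t = $22,246.83


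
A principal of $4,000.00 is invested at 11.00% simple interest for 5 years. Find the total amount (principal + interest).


Total amount formula: A = P(1 + rt) = P + P·r·t
Interest: I = P × r × t = $4,000.00 × 0.11 × 5 = $2,200.00
A = P + I = $4,000.00 + $2,200.00 = $6,200.00

A = P + I = P(1 + rt) = $6,200.00


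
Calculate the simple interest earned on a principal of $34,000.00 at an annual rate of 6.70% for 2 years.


Simple interest formula: I = P × r × t
I = $34,000.00 × 0.067 × 2
I = $4,556.00

I = P × r × t = $4,556.00


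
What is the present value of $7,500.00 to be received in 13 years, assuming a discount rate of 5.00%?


Present value formula: PV = FV / (1 + r)^t
PV = $7,500.00 / (1 + 0.05)^13
PV = $7,500.00 / 1.885649
PV = $3,977.41

PV = FV / (1 + r)^t = $3,977.41


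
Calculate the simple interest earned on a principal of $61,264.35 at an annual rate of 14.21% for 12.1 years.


Simple interest formula: I = P × r × t
I = $61,264.35 × 0.1421 × 12.1
I = $105,338.54

I = P × r × t = $105,338.54


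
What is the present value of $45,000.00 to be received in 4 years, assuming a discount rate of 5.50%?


Present value formula: PV = FV / (1 + r)^t
PV = $45,000.00 / (1 + 0.055)^4
PV = $45,000.00 / 1.2388247
PV = $36,324.75

PV = FV / (1 + r)^t = $36,324.75


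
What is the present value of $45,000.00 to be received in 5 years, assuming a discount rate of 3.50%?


Present value formula: PV = FV / (1 + r)^t
PV = $45,000.00 / (1 + 0.035)^5
PV = $45,000.00 / 1.1876863
PV = $37,888.79

PV = FV / (1 + r)^t = $37,888.79


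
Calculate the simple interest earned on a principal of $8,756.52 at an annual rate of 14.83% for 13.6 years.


Simple interest formula: I = P × r × t
I = $8,756.52 × 0.1483 × 13.6
I = $17,660.85

I = P × r × t = $17,660.85


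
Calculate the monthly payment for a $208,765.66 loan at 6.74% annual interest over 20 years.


Loan payment formula: PMT = PV × r / (1 − (1 + r)^(−n))
Monthly rate r = 0.0674/12 ≈ 0.00561667, n = 240 months
Denominator: 1 − (1 + 0.0674/12)^(−240) = 0.739259
PMT = $208,765.66 × (0.0674/12) / 0.739259
PMT = $1,586.14 per month

PMT = PV × r / (1-(1+r)^(-n)) = $1,586.14/month


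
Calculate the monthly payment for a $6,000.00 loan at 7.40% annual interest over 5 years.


Loan payment formula: PMT = PV × r / (1 − (1 + r)^(−n))
Monthly rate r = 0.074/12 ≈ 0.00616667, n = 60 months
Denominator: 1 − (1 + 0.074/12)^(−60) = 0.308480
PMT = $6,000.00 × (0.074/12) / 0.308480
PMT = $119.94 per month

PMT = PV × r / (1-(1+r)^(-n)) = $119.94/month


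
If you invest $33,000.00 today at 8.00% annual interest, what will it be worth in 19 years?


Future value formula: FV = PV × (1 + r)^t
FV = $33,000.00 × (1 + 0.08)^19
FV = $33,000.00 × 4.315701
FV = $142,418.13

FV = PV × (1 + r)^t = $142,418.13


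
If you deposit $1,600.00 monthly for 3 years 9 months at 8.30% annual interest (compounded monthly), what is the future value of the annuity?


Future value of an ordinary annuity: FV = PMT × ((1 + r)^n − 1) / r
Monthly rate r = 0.083/12 ≈ 0.00691667, n = 45
FV = $1,600.00 × ((1 + 0.083/12)^45 − 1) / (0.083/12)
FV = $1,600.00 × 52.578586
FV = $84,125.74

FV = PMT × ((1+r)^n - 1)/r = $84,125.74


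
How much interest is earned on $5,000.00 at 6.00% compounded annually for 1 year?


Compound interest earned = final amount − principal.
A = P(1 + r/n)^(nt) = $5,000.00 × (1 + 0.06/1)^(1 × 1) = $5,300.00
Interest = A − P = $5,300.00 − $5,000.00 = $300.00

Interest = A - P = $300.00


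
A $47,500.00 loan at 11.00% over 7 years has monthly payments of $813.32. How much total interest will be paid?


Total paid over the life of the loan = PMT × n.
Total paid = $813.32 × 84 = $68,318.88
Total interest = total paid − principal = $68,318.88 − $47,500.00 = $20,818.88

Total interest = (PMT × n) - PV = $20,818.88
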